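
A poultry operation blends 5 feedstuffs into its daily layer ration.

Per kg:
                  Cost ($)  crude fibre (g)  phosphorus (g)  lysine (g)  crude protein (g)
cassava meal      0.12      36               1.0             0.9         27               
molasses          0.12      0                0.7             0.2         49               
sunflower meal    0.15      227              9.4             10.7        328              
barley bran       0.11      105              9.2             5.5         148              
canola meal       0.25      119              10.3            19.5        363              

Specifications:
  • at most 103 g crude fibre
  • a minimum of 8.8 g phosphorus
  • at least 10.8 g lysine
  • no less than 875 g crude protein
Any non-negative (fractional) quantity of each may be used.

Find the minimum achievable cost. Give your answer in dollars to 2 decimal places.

Set it up as a linear program. Let x1 = kg of cassava meal, x2 = kg of molasses, x3 = kg of sunflower meal, x4 = kg of barley bran, x5 = kg of canola meal.
Minimise 0.12x1 + 0.12x2 + 0.15x3 + 0.11x4 + 0.25x5 s.t.:
  36x1 + 227x3 + 105x4 + 119x5 ≤ 103   (crude fibre)
  1x1 + 0.7x2 + 9.4x3 + 9.2x4 + 10.3x5 ≥ 8.8   (phosphorus)
  0.9x1 + 0.2x2 + 10.7x3 + 5.5x4 + 19.5x5 ≥ 10.8   (lysine)
  27x1 + 49x2 + 328x3 + 148x4 + 363x5 ≥ 875   (crude protein)
  x1, x2, x3, x4, x5 ≥ 0.
The optimal basis is {molasses, canola meal}; cassava meal, sunflower meal, barley bran drop out. Binding constraints: crude fibre and crude protein.
Optimal quantities: molasses = 11.45 kg, canola meal = 0.8655 kg.
Hence cost = 0.12·11.45 + 0.25·0.8655 = $1.5904.

$1.59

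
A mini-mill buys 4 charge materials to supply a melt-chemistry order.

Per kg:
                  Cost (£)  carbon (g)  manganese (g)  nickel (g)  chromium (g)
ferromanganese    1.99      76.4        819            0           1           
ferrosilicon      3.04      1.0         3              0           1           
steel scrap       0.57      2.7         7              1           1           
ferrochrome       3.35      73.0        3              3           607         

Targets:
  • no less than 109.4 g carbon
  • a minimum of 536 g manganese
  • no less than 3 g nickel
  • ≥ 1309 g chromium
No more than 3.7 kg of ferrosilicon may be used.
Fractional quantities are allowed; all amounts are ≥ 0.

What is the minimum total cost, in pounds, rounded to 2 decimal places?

Let x1 = kg of ferromanganese, x2 = kg of ferrosilicon, x3 = kg of steel scrap, x4 = kg of ferrochrome.
Minimise 1.99x1 + 3.04x2 + 0.57x3 + 3.35x4 s.t.:
  76.4x1 + 1x2 + 2.7x3 + 73x4 ≥ 109.4   (carbon)
  819x1 + 3x2 + 7x3 + 3x4 ≥ 536   (manganese)
  1x3 + 3x4 ≥ 3   (nickel)
  1x1 + 1x2 + 1x3 + 607x4 ≥ 1309   (chromium)
  x2 ≤ 3.7
  x1, x2, x3, x4 ≥ 0.
The cheapest feasible vertex uses only ferromanganese, ferrochrome; ferrosilicon, steel scrap are not used. There the manganese and chromium constraints are tight.
That vertex is x1 = 0.6466, x4 = 2.155.
Objective = 1.99·0.6466 + 3.35·2.155 = 8.5060.

£8.51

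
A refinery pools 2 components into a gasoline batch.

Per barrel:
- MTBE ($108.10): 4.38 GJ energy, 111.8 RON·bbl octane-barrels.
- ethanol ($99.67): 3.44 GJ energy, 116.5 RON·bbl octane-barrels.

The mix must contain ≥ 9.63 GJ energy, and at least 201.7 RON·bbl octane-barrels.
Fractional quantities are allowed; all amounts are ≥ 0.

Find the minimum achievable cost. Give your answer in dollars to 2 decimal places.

Let x1 = barrels of MTBE, x2 = barrels of ethanol.
Minimise 108.1x1 + 99.67x2 s.t.:
  4.38x1 + 3.44x2 ≥ 9.63   (energy)
  111.8x1 + 116.5x2 ≥ 201.7   (octane-barrels)
  x1, x2 ≥ 0.
The cheapest feasible vertex uses only MTBE; ethanol is not used. The energy requirement is met with equality.
That vertex is x1 = 2.1986.
Objective = 108.1·2.1986 = 237.6687.

$237.67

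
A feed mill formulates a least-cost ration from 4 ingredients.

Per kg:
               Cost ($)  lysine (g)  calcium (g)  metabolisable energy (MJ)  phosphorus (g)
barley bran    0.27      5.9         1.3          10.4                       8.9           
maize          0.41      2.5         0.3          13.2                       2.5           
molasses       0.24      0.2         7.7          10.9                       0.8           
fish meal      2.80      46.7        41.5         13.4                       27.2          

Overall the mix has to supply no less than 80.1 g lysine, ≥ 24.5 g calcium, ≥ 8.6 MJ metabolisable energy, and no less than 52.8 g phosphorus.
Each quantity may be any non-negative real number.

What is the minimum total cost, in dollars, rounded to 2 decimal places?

Let x1 = kg of barley bran, x2 = kg of maize, x3 = kg of molasses, x4 = kg of fish meal.
min 0.27x1 + 0.41x2 + 0.24x3 + 2.8x4 subject to:
  5.9x1 + 2.5x2 + 0.2x3 + 46.7x4 ≥ 80.1   (lysine)
  1.3x1 + 0.3x2 + 7.7x3 + 41.5x4 ≥ 24.5   (calcium)
  10.4x1 + 13.2x2 + 10.9x3 + 13.4x4 ≥ 8.6   (metabolisable energy)
  8.9x1 + 2.5x2 + 0.8x3 + 27.2x4 ≥ 52.8   (phosphorus)
  x1, x2, x3, x4 ≥ 0.
The minimum-cost mix takes nothing from maize, molasses — only barley bran, fish meal. Binding constraints: lysine and calcium.
So barley bran = 11.84 kg, fish meal = 0.2195 kg.
Hence cost = 0.27·11.84 + 2.8·0.2195 = $3.8114.

$3.81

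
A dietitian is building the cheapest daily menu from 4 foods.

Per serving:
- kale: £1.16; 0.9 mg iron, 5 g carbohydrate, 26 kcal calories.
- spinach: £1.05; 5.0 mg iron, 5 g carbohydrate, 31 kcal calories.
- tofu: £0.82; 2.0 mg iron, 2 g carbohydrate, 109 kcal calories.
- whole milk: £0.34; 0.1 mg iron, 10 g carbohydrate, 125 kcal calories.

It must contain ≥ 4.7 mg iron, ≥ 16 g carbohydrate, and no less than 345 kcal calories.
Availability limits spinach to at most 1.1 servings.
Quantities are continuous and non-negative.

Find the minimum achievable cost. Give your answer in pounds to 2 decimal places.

Treat it as an LP. Let x1 = servings of kale, x2 = servings of spinach, x3 = servings of tofu, x4 = servings of whole milk.
Minimise 1.16x1 + 1.05x2 + 0.82x3 + 0.34x4 subject to:
  0.9x1 + 5x2 + 2x3 + 0.1x4 ≥ 4.7   (iron)
  5x1 + 5x2 + 2x3 + 10x4 ≥ 16   (carbohydrate)
  26x1 + 31x2 + 109x3 + 125x4 ≥ 345   (calories)
  x2 ≤ 1.1
  x1, x2, x3, x4 ≥ 0.
The cheapest feasible vertex uses only spinach, whole milk; kale, tofu are not used. Binding constraints: iron and calories.
Optimal quantities: spinach = 0.8892 servings, whole milk = 2.539 servings.
Hence cost = 1.05·0.8892 + 0.34·2.539 = £1.7969.

£1.80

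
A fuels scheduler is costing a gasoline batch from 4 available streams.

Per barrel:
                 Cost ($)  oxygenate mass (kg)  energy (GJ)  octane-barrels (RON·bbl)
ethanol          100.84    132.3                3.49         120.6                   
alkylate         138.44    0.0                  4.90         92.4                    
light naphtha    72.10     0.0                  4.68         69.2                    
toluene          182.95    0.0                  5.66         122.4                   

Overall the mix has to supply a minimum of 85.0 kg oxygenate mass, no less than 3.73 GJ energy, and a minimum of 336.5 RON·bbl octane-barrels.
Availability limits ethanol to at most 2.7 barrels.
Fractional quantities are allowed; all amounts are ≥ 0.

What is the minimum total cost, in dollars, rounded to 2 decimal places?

Let x1 = barrels of ethanol, x2 = barrels of alkylate, x3 = barrels of light naphtha, x4 = barrels of toluene.
Minimize 100.84x1 + 138.44x2 + 72.1x3 + 182.95x4 s.t.:
  132.3x1 ≥ 85   (oxygenate mass)
  3.49x1 + 4.9x2 + 4.68x3 + 5.66x4 ≥ 3.73   (energy)
  120.6x1 + 92.4x2 + 69.2x3 + 122.4x4 ≥ 336.5   (octane-barrels)
  x1 ≤ 2.7
  x1, x2, x3, x4 ≥ 0.
The minimum-cost mix takes nothing from alkylate, toluene — only ethanol, light naphtha. There the octane-barrels and the ethanol cap constraints are tight.
That vertex is x1 = 2.7, x3 = 0.1572.
Total cost: 100.84·2.7 + 72.1·0.1572 = 283.6021.

$283.60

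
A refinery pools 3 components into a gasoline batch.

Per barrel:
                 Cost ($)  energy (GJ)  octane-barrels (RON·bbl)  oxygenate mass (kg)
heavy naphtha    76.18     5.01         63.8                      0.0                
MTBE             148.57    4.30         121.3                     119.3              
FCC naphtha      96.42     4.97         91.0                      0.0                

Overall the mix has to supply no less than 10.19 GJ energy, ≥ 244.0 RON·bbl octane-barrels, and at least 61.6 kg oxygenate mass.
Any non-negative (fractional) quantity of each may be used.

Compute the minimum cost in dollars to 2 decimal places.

This is a linear program. Let x1 = barrels of heavy naphtha, x2 = barrels of MTBE, x3 = barrels of FCC naphtha.
Minimize 76.18x1 + 148.57x2 + 96.42x3 with:
  5.01x1 + 4.3x2 + 4.97x3 ≥ 10.19   (energy)
  63.8x1 + 121.3x2 + 91x3 ≥ 244   (octane-barrels)
  119.3x2 ≥ 61.6   (oxygenate mass)
  x1, x2, x3 ≥ 0.
The minimum-cost mix takes nothing from heavy naphtha — only MTBE, FCC naphtha. There the octane-barrels and oxygenate mass constraints are tight.
Optimal quantities: MTBE = 0.51635 barrels, FCC naphtha = 1.993 barrels.
Hence cost = 148.57·0.51635 + 96.42·1.993 = $268.8792.

$268.88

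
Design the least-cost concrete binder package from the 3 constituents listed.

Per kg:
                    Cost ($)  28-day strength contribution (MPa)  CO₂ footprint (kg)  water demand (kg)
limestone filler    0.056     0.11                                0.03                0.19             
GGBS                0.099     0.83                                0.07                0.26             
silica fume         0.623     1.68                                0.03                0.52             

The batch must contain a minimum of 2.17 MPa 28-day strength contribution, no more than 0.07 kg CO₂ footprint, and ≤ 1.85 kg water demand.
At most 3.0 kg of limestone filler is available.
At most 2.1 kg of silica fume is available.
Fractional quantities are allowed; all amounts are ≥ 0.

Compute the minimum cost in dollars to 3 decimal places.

This is a linear program. Let x1 = kg of limestone filler, x2 = kg of GGBS, x3 = kg of silica fume.
Minimize 0.056x1 + 0.099x2 + 0.623x3 subject to:
  0.11x1 + 0.83x2 + 1.68x3 ≥ 2.17   (28-day strength contribution)
  0.03x1 + 0.07x2 + 0.03x3 ≤ 0.07   (CO₂ footprint)
  0.19x1 + 0.26x2 + 0.52x3 ≤ 1.85   (water demand)
  x1 ≤ 3
  x3 ≤ 2.1
  x1, x2, x3 ≥ 0.
The optimal basis is {GGBS, silica fume}; limestone filler drops out. Binding constraints: 28-day strength contribution and CO₂ footprint.
Solving gives x2 = 0.56634, x3 = 1.0119.
Total cost: 0.099·0.56634 + 0.623·1.0119 = 0.68648.

$0.686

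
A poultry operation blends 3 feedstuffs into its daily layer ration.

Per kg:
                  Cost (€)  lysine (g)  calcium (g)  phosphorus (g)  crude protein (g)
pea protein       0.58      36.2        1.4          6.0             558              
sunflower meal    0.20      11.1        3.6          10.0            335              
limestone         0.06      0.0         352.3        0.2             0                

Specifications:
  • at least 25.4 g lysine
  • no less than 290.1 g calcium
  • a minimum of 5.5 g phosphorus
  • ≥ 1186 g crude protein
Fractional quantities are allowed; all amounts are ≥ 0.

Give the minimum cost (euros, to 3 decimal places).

€0.755

Let x1 = kg of pea protein, x2 = kg of sunflower meal, x3 = kg of limestone.
min 0.58x1 + 0.2x2 + 0.06x3 s.t.:
  36.2x1 + 11.1x2 ≥ 25.4   (lysine)
  1.4x1 + 3.6x2 + 352.3x3 ≥ 290.1   (calcium)
  6x1 + 10x2 + 0.2x3 ≥ 5.5   (phosphorus)
  558x1 + 335x2 ≥ 1186   (crude protein)
  x1, x2, x3 ≥ 0.
The cheapest feasible vertex uses only sunflower meal, limestone; pea protein is not used. There the calcium and crude protein constraints are tight.
Optimal quantities: sunflower meal = 3.54 kg, limestone = 0.7873 kg.
Objective = 0.2·3.54 + 0.06·0.7873 = 0.75524.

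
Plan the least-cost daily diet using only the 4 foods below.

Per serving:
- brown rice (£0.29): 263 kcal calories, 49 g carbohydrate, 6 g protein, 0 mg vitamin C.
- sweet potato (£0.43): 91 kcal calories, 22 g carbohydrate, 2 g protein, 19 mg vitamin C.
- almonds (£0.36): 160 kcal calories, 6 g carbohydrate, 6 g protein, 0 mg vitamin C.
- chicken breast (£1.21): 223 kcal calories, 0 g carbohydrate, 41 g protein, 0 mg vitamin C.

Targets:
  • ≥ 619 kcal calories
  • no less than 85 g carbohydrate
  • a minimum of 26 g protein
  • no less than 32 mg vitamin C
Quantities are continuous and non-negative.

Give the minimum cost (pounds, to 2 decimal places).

£1.56

Set it up as a linear program. Let x1 = servings of brown rice, x2 = servings of sweet potato, x3 = servings of almonds, x4 = servings of chicken breast.
Minimise 0.29x1 + 0.43x2 + 0.36x3 + 1.21x4 s.t.:
  263x1 + 91x2 + 160x3 + 223x4 ≥ 619   (calories)
  49x1 + 22x2 + 6x3 ≥ 85   (carbohydrate)
  6x1 + 2x2 + 6x3 + 41x4 ≥ 26   (protein)
  19x2 ≥ 32   (vitamin C)
  x1, x2, x3, x4 ≥ 0.
The cheapest feasible vertex uses only brown rice, sweet potato, chicken breast; almonds is not used. There the calories, protein, vitamin C constraints are tight.
That vertex is x1 = 1.487, x2 = 1.684, x4 = 0.3343.
Total cost: 0.29·1.487 + 0.43·1.684 + 1.21·0.3343 = 1.5599.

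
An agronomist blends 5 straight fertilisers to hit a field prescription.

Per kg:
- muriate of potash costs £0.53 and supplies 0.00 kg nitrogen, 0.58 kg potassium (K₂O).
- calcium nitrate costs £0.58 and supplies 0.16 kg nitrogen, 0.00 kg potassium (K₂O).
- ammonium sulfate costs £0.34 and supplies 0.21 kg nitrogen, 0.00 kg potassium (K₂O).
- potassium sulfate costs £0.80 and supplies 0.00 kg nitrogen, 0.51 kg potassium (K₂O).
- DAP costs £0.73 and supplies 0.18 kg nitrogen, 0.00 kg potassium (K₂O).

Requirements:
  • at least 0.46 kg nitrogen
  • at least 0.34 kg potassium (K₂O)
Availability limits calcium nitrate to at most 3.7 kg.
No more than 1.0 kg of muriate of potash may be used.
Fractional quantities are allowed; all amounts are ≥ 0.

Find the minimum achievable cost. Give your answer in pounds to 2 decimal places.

Let x1 = kg of muriate of potash, x2 = kg of calcium nitrate, x3 = kg of ammonium sulfate, x4 = kg of potassium sulfate, x5 = kg of DAP.
Minimize 0.53x1 + 0.58x2 + 0.34x3 + 0.8x4 + 0.73x5 s.t.:
  0.16x2 + 0.21x3 + 0.18x5 ≥ 0.46   (nitrogen)
  0.58x1 + 0.51x4 ≥ 0.34   (potassium (K₂O))
  x2 ≤ 3.7
  x1 ≤ 1
  x1, x2, x3, x4, x5 ≥ 0.
The minimum-cost mix takes nothing from calcium nitrate, potassium sulfate, DAP — only muriate of potash, ammonium sulfate. Binding constraints: nitrogen and potassium (K₂O).
Solving gives x1 = 0.5862, x3 = 2.19.
Hence cost = 0.53·0.5862 + 0.34·2.19 = £1.0553.

£1.06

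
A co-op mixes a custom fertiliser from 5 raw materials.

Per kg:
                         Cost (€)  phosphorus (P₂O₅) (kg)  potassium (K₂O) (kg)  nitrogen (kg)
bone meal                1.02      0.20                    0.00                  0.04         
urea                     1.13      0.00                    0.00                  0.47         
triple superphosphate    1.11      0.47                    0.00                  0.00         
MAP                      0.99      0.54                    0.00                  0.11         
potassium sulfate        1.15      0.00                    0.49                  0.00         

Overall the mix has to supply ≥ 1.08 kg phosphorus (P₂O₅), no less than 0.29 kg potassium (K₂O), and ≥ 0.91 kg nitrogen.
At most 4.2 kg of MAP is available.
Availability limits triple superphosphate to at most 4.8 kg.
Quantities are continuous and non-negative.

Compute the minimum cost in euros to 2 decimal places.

Let x1 = kg of bone meal, x2 = kg of urea, x3 = kg of triple superphosphate, x4 = kg of MAP, x5 = kg of potassium sulfate.
Minimise 1.02x1 + 1.13x2 + 1.11x3 + 0.99x4 + 1.15x5 s.t.:
  0.2x1 + 0.47x3 + 0.54x4 ≥ 1.08   (phosphorus (P₂O₅))
  0.49x5 ≥ 0.29   (potassium (K₂O))
  0.04x1 + 0.47x2 + 0.11x4 ≥ 0.91   (nitrogen)
  x4 ≤ 4.2
  x3 ≤ 4.8
  x1, x2, x3, x4, x5 ≥ 0.
The minimum-cost mix takes nothing from bone meal, triple superphosphate — only urea, MAP, potassium sulfate. There the phosphorus (P₂O₅), potassium (K₂O), nitrogen constraints are tight.
That vertex is x2 = 1.468, x4 = 2, x5 = 0.5918.
Total cost: 1.13·1.468 + 0.99·2 + 1.15·0.5918 = 4.3194.

€4.32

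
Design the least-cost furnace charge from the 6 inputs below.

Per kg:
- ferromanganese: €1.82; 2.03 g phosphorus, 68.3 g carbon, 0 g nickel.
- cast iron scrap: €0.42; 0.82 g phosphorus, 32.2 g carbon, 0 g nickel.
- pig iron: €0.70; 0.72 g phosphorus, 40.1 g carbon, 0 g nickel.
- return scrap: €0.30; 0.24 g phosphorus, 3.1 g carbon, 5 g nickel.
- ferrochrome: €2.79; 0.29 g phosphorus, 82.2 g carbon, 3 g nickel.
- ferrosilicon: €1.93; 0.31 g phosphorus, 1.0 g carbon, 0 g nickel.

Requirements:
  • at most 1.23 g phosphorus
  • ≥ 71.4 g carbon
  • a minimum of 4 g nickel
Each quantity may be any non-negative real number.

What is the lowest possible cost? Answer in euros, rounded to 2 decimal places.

€1.63

Let x1 = kg of ferromanganese, x2 = kg of cast iron scrap, x3 = kg of pig iron, x4 = kg of return scrap, x5 = kg of ferrochrome, x6 = kg of ferrosilicon.
Minimize 1.82x1 + 0.42x2 + 0.7x3 + 0.3x4 + 2.79x5 + 1.93x6 s.t.:
  2.03x1 + 0.82x2 + 0.72x3 + 0.24x4 + 0.29x5 + 0.31x6 ≤ 1.23   (phosphorus)
  68.3x1 + 32.2x2 + 40.1x3 + 3.1x4 + 82.2x5 + 1x6 ≥ 71.4   (carbon)
  5x4 + 3x5 ≥ 4   (nickel)
  x1, x2, x3, x4, x5, x6 ≥ 0.
The optimal basis is {pig iron, return scrap, ferrochrome}; ferromanganese, cast iron scrap, ferrosilicon drop out. The phosphorus, carbon, nickel requirements are met with equality.
So pig iron = 1.41 kg, return scrap = 0.7077 kg, ferrochrome = 0.1538 kg.
Objective = 0.7·1.41 + 0.3·0.7077 + 2.79·0.1538 = 1.6284.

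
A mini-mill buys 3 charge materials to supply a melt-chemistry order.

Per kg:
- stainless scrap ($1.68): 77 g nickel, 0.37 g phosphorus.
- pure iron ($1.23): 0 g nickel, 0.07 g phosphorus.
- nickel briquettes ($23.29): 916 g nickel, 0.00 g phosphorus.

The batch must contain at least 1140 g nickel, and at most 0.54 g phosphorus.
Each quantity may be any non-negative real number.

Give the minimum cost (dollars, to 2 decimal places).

Treat it as an LP. Let x1 = kg of stainless scrap, x2 = kg of pure iron, x3 = kg of nickel briquettes.
min 1.68x1 + 1.23x2 + 23.29x3 subject to:
  77x1 + 916x3 ≥ 1140   (nickel)
  0.37x1 + 0.07x2 ≤ 0.54   (phosphorus)
  x1, x2, x3 ≥ 0.
The minimum-cost mix takes nothing from pure iron — only stainless scrap, nickel briquettes. The nickel and phosphorus requirements are met with equality.
So stainless scrap = 1.459 kg, nickel briquettes = 1.122 kg.
Hence cost = 1.68·1.459 + 23.29·1.122 = $28.5825.

$28.58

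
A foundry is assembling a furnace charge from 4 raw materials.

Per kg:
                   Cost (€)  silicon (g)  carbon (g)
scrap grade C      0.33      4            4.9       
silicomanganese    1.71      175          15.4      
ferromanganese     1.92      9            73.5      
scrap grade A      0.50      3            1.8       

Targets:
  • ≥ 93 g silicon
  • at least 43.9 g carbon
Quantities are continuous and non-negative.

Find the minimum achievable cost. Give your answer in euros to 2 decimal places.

Set it up as a linear program. Let x1 = kg of scrap grade C, x2 = kg of silicomanganese, x3 = kg of ferromanganese, x4 = kg of scrap grade A.
Minimize 0.33x1 + 1.71x2 + 1.92x3 + 0.5x4 subject to:
  4x1 + 175x2 + 9x3 + 3x4 ≥ 93   (silicon)
  4.9x1 + 15.4x2 + 73.5x3 + 1.8x4 ≥ 43.9   (carbon)
  x1, x2, x3, x4 ≥ 0.
At the optimum only silicomanganese, ferromanganese are positive (scrap grade C, scrap grade A = 0). The silicon and carbon requirements are met with equality.
So silicomanganese = 0.5062 kg, ferromanganese = 0.4912 kg.
Cost = 1.71·0.5062 + 1.92·0.4912 = 1.8087.

€1.81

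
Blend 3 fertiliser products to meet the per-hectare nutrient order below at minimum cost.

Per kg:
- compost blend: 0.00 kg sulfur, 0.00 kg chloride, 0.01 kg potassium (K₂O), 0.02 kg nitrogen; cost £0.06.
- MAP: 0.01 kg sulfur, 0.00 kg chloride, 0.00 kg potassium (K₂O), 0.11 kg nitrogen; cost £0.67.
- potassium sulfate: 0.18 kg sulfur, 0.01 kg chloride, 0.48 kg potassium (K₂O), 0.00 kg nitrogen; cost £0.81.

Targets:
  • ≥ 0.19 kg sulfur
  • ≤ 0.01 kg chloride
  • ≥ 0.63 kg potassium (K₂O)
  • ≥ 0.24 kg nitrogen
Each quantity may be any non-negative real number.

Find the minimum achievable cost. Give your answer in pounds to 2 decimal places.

£2.38

Let x1 = kg of compost blend, x2 = kg of MAP, x3 = kg of potassium sulfate.
min 0.06x1 + 0.67x2 + 0.81x3 subject to:
  0.01x2 + 0.18x3 ≥ 0.19   (sulfur)
  0.01x3 ≤ 0.01   (chloride)
  0.01x1 + 0.48x3 ≥ 0.63   (potassium (K₂O))
  0.02x1 + 0.11x2 ≥ 0.24   (nitrogen)
  x1, x2, x3 ≥ 0.
All 3 inputs are positive at the optimum. The sulfur, chloride, potassium (K₂O) requirements are met with equality.
Solving gives x1 = 15, x2 = 1, x3 = 1.
Objective = 0.06·15 + 0.67·1 + 0.81·1 = 2.3800.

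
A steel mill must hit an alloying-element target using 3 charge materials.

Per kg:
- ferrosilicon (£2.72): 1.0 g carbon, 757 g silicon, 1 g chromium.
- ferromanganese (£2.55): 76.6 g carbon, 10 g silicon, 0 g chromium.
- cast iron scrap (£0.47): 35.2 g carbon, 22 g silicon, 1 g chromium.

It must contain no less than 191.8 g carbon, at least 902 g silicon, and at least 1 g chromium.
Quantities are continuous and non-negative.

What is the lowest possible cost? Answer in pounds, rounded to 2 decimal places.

This is a linear program. Let x1 = kg of ferrosilicon, x2 = kg of ferromanganese, x3 = kg of cast iron scrap.
Minimize 2.72x1 + 2.55x2 + 0.47x3 subject to:
  1x1 + 76.6x2 + 35.2x3 ≥ 191.8   (carbon)
  757x1 + 10x2 + 22x3 ≥ 902   (silicon)
  1x1 + 1x3 ≥ 1   (chromium)
  x1, x2, x3 ≥ 0.
The optimal basis is {ferrosilicon, cast iron scrap}; ferromanganese drops out. There the carbon and silicon constraints are tight.
Optimal quantities: ferrosilicon = 1.034 kg, cast iron scrap = 5.419 kg.
Total cost: 2.72·1.034 + 0.47·5.419 = 5.3594.

£5.36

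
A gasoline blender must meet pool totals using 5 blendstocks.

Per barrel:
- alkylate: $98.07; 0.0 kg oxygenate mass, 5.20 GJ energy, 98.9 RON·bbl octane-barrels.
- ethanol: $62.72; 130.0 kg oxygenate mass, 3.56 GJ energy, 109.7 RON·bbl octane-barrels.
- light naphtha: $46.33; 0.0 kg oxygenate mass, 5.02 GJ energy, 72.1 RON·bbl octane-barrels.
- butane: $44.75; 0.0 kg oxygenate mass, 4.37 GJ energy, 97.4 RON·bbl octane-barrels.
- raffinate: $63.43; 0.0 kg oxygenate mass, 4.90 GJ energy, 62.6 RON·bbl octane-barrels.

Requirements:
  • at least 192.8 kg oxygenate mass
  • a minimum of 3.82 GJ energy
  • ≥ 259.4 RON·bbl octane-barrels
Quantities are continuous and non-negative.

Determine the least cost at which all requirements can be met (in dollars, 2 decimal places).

Treat it as an LP. Let x1 = barrels of alkylate, x2 = barrels of ethanol, x3 = barrels of light naphtha, x4 = barrels of butane, x5 = barrels of raffinate.
min 98.07x1 + 62.72x2 + 46.33x3 + 44.75x4 + 63.43x5 s.t.:
  130x2 ≥ 192.8   (oxygenate mass)
  5.2x1 + 3.56x2 + 5.02x3 + 4.37x4 + 4.9x5 ≥ 3.82   (energy)
  98.9x1 + 109.7x2 + 72.1x3 + 97.4x4 + 62.6x5 ≥ 259.4   (octane-barrels)
  x1, x2, x3, x4, x5 ≥ 0.
The minimum-cost mix takes nothing from alkylate, light naphtha, raffinate — only ethanol, butane. There the oxygenate mass and octane-barrels constraints are tight.
That vertex is x2 = 1.483, x4 = 0.9929.
Total cost: 62.72·1.483 + 44.75·0.9929 = 137.4460.

$137.45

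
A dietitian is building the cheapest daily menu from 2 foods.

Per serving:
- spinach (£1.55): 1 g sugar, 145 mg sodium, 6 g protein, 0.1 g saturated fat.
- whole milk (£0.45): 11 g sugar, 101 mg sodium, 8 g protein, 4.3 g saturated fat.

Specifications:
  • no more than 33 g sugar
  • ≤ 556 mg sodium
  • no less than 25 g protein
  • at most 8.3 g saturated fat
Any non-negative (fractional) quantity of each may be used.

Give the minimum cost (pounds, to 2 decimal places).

This is a linear program. Let x1 = servings of spinach, x2 = servings of whole milk.
Minimize 1.55x1 + 0.45x2 subject to:
  1x1 + 11x2 ≤ 33   (sugar)
  145x1 + 101x2 ≤ 556   (sodium)
  6x1 + 8x2 ≥ 25   (protein)
  0.1x1 + 4.3x2 ≤ 8.3   (saturated fat)
  x1, x2 ≥ 0.
Both inputs are positive at the optimum. Binding constraints: protein and saturated fat.
That vertex is x1 = 1.644, x2 = 1.892.
Objective = 1.55·1.644 + 0.45·1.892 = 3.3996.

£3.40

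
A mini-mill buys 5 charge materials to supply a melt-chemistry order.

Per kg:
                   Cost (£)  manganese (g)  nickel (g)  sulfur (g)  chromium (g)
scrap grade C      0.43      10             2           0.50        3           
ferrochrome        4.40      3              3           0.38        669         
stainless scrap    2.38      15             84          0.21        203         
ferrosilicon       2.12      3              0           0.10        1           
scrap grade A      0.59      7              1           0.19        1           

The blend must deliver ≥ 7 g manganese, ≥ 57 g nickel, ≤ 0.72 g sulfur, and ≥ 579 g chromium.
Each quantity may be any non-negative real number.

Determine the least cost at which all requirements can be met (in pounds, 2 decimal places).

Let x1 = kg of scrap grade C, x2 = kg of ferrochrome, x3 = kg of stainless scrap, x4 = kg of ferrosilicon, x5 = kg of scrap grade A.
Minimize 0.43x1 + 4.4x2 + 2.38x3 + 2.12x4 + 0.59x5 with:
  10x1 + 3x2 + 15x3 + 3x4 + 7x5 ≥ 7   (manganese)
  2x1 + 3x2 + 84x3 + 1x5 ≥ 57   (nickel)
  0.5x1 + 0.38x2 + 0.21x3 + 0.1x4 + 0.19x5 ≤ 0.72   (sulfur)
  3x1 + 669x2 + 203x3 + 1x4 + 1x5 ≥ 579   (chromium)
  x1, x2, x3, x4, x5 ≥ 0.
The cheapest feasible vertex uses only ferrochrome, stainless scrap; scrap grade C, ferrosilicon, scrap grade A are not used. Binding constraints: nickel and chromium.
So ferrochrome = 0.6668 kg, stainless scrap = 0.6548 kg.
Cost = 4.4·0.6668 + 2.38·0.6548 = 4.4923.

£4.49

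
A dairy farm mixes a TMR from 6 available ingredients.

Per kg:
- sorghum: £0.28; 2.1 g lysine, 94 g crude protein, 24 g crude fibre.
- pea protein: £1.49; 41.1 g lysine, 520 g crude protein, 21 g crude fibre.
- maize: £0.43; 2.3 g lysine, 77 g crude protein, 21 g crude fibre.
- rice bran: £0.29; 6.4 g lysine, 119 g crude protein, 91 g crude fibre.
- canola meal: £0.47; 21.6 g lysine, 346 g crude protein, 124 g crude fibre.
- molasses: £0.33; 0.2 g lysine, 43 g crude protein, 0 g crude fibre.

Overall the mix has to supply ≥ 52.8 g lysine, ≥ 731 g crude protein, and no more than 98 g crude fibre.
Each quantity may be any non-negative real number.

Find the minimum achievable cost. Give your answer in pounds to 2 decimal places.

£1.77

Treat it as an LP. Let x1 = kg of sorghum, x2 = kg of pea protein, x3 = kg of maize, x4 = kg of rice bran, x5 = kg of canola meal, x6 = kg of molasses.
Minimize 0.28x1 + 1.49x2 + 0.43x3 + 0.29x4 + 0.47x5 + 0.33x6 with:
  2.1x1 + 41.1x2 + 2.3x3 + 6.4x4 + 21.6x5 + 0.2x6 ≥ 52.8   (lysine)
  94x1 + 520x2 + 77x3 + 119x4 + 346x5 + 43x6 ≥ 731   (crude protein)
  24x1 + 21x2 + 21x3 + 91x4 + 124x5 ≤ 98   (crude fibre)
  x1, x2, x3, x4, x5, x6 ≥ 0.
The minimum-cost mix takes nothing from sorghum, maize, rice bran, molasses — only pea protein, canola meal. Binding constraints: crude protein and crude fibre.
Solving gives x2 = 0.9916, x5 = 0.6224.
Objective = 1.49·0.9916 + 0.47·0.6224 = 1.7700.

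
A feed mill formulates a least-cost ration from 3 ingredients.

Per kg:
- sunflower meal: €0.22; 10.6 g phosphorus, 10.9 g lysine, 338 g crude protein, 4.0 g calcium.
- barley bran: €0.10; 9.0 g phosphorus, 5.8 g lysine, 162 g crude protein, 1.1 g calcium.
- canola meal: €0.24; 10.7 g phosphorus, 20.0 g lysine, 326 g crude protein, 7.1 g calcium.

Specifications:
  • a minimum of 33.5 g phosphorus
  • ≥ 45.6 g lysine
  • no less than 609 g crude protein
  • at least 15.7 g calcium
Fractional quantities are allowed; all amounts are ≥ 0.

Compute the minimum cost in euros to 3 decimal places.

€0.615

Let x1 = kg of sunflower meal, x2 = kg of barley bran, x3 = kg of canola meal.
min 0.22x1 + 0.1x2 + 0.24x3 with:
  10.6x1 + 9x2 + 10.7x3 ≥ 33.5   (phosphorus)
  10.9x1 + 5.8x2 + 20x3 ≥ 45.6   (lysine)
  338x1 + 162x2 + 326x3 ≥ 609   (crude protein)
  4x1 + 1.1x2 + 7.1x3 ≥ 15.7   (calcium)
  x1, x2, x3 ≥ 0.
The minimum-cost mix takes nothing from sunflower meal — only barley bran, canola meal. The phosphorus and calcium requirements are met with equality.
That vertex is x2 = 1.34, x3 = 2.004.
Hence cost = 0.1·1.34 + 0.24·2.004 = €0.61496.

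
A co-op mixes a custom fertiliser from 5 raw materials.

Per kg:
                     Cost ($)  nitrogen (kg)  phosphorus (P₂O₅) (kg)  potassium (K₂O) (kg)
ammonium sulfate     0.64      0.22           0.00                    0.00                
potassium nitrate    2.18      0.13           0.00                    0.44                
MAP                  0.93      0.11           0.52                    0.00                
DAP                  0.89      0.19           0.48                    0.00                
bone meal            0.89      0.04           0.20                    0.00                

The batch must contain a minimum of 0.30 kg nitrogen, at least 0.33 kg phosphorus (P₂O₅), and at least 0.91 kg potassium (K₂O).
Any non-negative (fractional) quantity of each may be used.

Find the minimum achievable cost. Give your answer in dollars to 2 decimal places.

$5.10

Treat it as an LP. Let x1 = kg of ammonium sulfate, x2 = kg of potassium nitrate, x3 = kg of MAP, x4 = kg of DAP, x5 = kg of bone meal.
Minimize 0.64x1 + 2.18x2 + 0.93x3 + 0.89x4 + 0.89x5 subject to:
  0.22x1 + 0.13x2 + 0.11x3 + 0.19x4 + 0.04x5 ≥ 0.3   (nitrogen)
  0.52x3 + 0.48x4 + 0.2x5 ≥ 0.33   (phosphorus (P₂O₅))
  0.44x2 ≥ 0.91   (potassium (K₂O))
  x1, x2, x3, x4, x5 ≥ 0.
The minimum-cost mix takes nothing from ammonium sulfate, DAP, bone meal — only potassium nitrate, MAP. Binding constraints: phosphorus (P₂O₅) and potassium (K₂O).
Optimal quantities: potassium nitrate = 2.068 kg, MAP = 0.6346 kg.
Total cost: 2.18·2.068 + 0.93·0.6346 = 5.0984.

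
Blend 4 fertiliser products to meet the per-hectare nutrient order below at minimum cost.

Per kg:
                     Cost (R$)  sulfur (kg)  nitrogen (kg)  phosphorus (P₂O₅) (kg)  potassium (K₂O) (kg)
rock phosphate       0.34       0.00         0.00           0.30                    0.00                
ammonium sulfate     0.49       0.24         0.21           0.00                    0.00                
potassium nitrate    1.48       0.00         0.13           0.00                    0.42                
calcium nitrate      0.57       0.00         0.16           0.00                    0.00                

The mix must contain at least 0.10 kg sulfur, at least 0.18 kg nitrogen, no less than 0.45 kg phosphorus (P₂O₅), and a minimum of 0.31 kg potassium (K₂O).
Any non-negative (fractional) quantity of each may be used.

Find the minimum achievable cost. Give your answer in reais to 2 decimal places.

R$1.81

Treat it as an LP. Let x1 = kg of rock phosphate, x2 = kg of ammonium sulfate, x3 = kg of potassium nitrate, x4 = kg of calcium nitrate.
Minimise 0.34x1 + 0.49x2 + 1.48x3 + 0.57x4 with:
  0.24x2 ≥ 0.1   (sulfur)
  0.21x2 + 0.13x3 + 0.16x4 ≥ 0.18   (nitrogen)
  0.3x1 ≥ 0.45   (phosphorus (P₂O₅))
  0.42x3 ≥ 0.31   (potassium (K₂O))
  x1, x2, x3, x4 ≥ 0.
The optimal basis is {rock phosphate, ammonium sulfate, potassium nitrate}; calcium nitrate drops out. The sulfur, phosphorus (P₂O₅), potassium (K₂O) requirements are met with equality.
Solving gives x1 = 1.5, x2 = 0.4167, x3 = 0.7381.
Hence cost = 0.34·1.5 + 0.49·0.4167 + 1.48·0.7381 = R$1.8066.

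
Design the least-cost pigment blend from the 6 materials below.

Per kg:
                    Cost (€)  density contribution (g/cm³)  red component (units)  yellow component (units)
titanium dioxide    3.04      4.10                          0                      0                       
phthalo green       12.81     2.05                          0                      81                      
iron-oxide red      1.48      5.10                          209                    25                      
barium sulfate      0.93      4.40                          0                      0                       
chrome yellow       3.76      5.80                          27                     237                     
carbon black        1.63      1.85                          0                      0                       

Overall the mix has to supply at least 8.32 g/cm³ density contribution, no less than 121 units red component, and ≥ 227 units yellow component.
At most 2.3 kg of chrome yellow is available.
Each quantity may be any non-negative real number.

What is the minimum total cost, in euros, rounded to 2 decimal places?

€4.25

Treat it as an LP. Let x1 = kg of titanium dioxide, x2 = kg of phthalo green, x3 = kg of iron-oxide red, x4 = kg of barium sulfate, x5 = kg of chrome yellow, x6 = kg of carbon black.
min 3.04x1 + 12.81x2 + 1.48x3 + 0.93x4 + 3.76x5 + 1.63x6 subject to:
  4.1x1 + 2.05x2 + 5.1x3 + 4.4x4 + 5.8x5 + 1.85x6 ≥ 8.32   (density contribution)
  209x3 + 27x5 ≥ 121   (red component)
  81x2 + 25x3 + 237x5 ≥ 227   (yellow component)
  x5 ≤ 2.3
  x1, x2, x3, x4, x5, x6 ≥ 0.
At the optimum only iron-oxide red, barium sulfate, chrome yellow are positive (titanium dioxide, phthalo green, carbon black = 0). The density contribution, red component, yellow component requirements are met with equality.
Solving gives x3 = 0.4615, x4 = 0.1576, x5 = 0.9091.
Objective = 1.48·0.4615 + 0.93·0.1576 + 3.76·0.9091 = 4.2478.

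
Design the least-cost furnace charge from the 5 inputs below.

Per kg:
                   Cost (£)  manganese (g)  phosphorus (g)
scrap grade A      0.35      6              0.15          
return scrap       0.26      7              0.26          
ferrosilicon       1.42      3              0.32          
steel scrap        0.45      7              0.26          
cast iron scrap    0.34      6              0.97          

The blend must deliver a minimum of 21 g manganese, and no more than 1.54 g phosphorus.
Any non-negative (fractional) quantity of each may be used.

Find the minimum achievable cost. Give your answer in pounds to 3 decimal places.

Treat it as an LP. Let x1 = kg of scrap grade A, x2 = kg of return scrap, x3 = kg of ferrosilicon, x4 = kg of steel scrap, x5 = kg of cast iron scrap.
Minimise 0.35x1 + 0.26x2 + 1.42x3 + 0.45x4 + 0.34x5 subject to:
  6x1 + 7x2 + 3x3 + 7x4 + 6x5 ≥ 21   (manganese)
  0.15x1 + 0.26x2 + 0.32x3 + 0.26x4 + 0.97x5 ≤ 1.54   (phosphorus)
  x1, x2, x3, x4, x5 ≥ 0.
At the optimum only return scrap is positive (scrap grade A, ferrosilicon, steel scrap, cast iron scrap = 0). Binding constraint: manganese.
That vertex is x2 = 3.
Hence cost = 0.26·3 = £0.78000.

£0.780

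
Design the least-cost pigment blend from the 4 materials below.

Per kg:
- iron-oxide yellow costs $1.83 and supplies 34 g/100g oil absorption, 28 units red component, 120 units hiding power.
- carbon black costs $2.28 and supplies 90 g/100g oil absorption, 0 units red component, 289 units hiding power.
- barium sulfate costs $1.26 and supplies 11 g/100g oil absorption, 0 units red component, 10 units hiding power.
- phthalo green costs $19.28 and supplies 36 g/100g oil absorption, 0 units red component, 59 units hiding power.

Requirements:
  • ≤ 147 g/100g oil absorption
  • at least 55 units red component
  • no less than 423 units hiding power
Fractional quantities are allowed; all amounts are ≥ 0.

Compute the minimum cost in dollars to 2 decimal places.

Let x1 = kg of iron-oxide yellow, x2 = kg of carbon black, x3 = kg of barium sulfate, x4 = kg of phthalo green.
min 1.83x1 + 2.28x2 + 1.26x3 + 19.28x4 subject to:
  34x1 + 90x2 + 11x3 + 36x4 ≤ 147   (oil absorption)
  28x1 ≥ 55   (red component)
  120x1 + 289x2 + 10x3 + 59x4 ≥ 423   (hiding power)
  x1, x2, x3, x4 ≥ 0.
The cheapest feasible vertex uses only iron-oxide yellow, carbon black; barium sulfate, phthalo green are not used. Binding constraints: red component and hiding power.
So iron-oxide yellow = 1.964 kg, carbon black = 0.648 kg.
Hence cost = 1.83·1.964 + 2.28·0.648 = $5.0716.

$5.07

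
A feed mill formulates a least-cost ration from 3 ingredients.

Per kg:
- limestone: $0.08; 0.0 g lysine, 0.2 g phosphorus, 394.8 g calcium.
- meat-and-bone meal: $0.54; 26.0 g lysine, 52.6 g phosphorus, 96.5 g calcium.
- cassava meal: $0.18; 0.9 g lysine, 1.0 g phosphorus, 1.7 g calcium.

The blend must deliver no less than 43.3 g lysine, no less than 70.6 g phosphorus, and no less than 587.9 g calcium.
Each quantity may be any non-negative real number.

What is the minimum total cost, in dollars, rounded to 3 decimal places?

This is a linear program. Let x1 = kg of limestone, x2 = kg of meat-and-bone meal, x3 = kg of cassava meal.
Minimise 0.08x1 + 0.54x2 + 0.18x3 with:
  26x2 + 0.9x3 ≥ 43.3   (lysine)
  0.2x1 + 52.6x2 + 1x3 ≥ 70.6   (phosphorus)
  394.8x1 + 96.5x2 + 1.7x3 ≥ 587.9   (calcium)
  x1, x2, x3 ≥ 0.
At the optimum only limestone, meat-and-bone meal are positive (cassava meal = 0). Binding constraints: lysine and calcium.
That vertex is x1 = 1.082, x2 = 1.665.
Total cost: 0.08·1.082 + 0.54·1.665 = 0.98566.

$0.986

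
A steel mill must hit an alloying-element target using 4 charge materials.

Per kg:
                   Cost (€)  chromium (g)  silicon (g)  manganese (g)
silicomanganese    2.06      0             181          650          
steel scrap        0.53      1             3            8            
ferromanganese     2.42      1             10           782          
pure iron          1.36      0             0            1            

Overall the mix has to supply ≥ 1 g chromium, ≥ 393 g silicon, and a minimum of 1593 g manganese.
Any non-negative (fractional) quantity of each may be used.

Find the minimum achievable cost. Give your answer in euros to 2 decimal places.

Let x1 = kg of silicomanganese, x2 = kg of steel scrap, x3 = kg of ferromanganese, x4 = kg of pure iron.
Minimize 2.06x1 + 0.53x2 + 2.42x3 + 1.36x4 s.t.:
  1x2 + 1x3 ≥ 1   (chromium)
  181x1 + 3x2 + 10x3 ≥ 393   (silicon)
  650x1 + 8x2 + 782x3 + 1x4 ≥ 1593   (manganese)
  x1, x2, x3, x4 ≥ 0.
The minimum-cost mix takes nothing from pure iron — only silicomanganese, steel scrap, ferromanganese. The chromium, silicon, manganese requirements are met with equality.
Solving gives x1 = 2.145, x2 = 0.7537, x3 = 0.2463.
Cost = 2.06·2.145 + 0.53·0.7537 + 2.42·0.2463 = 5.4142.

€5.41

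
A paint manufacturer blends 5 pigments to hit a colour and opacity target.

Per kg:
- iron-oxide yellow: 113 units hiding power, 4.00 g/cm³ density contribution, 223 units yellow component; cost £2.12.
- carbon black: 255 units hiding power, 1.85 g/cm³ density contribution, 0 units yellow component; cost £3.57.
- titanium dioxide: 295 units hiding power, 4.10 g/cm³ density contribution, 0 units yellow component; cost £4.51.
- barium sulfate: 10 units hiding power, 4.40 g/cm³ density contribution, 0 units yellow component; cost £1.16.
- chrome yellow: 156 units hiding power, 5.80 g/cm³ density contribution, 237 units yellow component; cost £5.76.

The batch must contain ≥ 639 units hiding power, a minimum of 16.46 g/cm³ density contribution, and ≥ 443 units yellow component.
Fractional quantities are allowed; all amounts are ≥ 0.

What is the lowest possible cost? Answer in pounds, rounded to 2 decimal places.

£10.95

Treat it as an LP. Let x1 = kg of iron-oxide yellow, x2 = kg of carbon black, x3 = kg of titanium dioxide, x4 = kg of barium sulfate, x5 = kg of chrome yellow.
Minimize 2.12x1 + 3.57x2 + 4.51x3 + 1.16x4 + 5.76x5 subject to:
  113x1 + 255x2 + 295x3 + 10x4 + 156x5 ≥ 639   (hiding power)
  4x1 + 1.85x2 + 4.1x3 + 4.4x4 + 5.8x5 ≥ 16.46   (density contribution)
  223x1 + 237x5 ≥ 443   (yellow component)
  x1, x2, x3, x4, x5 ≥ 0.
The optimal basis is {iron-oxide yellow, carbon black}; titanium dioxide, barium sulfate, chrome yellow drop out. The hiding power and density contribution requirements are met with equality.
Solving gives x1 = 3.718, x2 = 0.8583.
Cost = 2.12·3.718 + 3.57·0.8583 = 10.9463.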